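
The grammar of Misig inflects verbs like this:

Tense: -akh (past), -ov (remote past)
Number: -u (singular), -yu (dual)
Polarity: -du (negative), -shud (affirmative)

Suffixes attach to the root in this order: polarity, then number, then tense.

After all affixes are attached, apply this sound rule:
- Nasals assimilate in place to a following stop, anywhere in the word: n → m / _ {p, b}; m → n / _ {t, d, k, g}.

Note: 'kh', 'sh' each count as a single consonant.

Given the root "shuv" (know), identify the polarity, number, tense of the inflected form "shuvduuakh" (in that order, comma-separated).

negative, singular, past

Segment: shuv-du-u-akh.
polarity: -du → negative.
number: -u → singular.
tense: -akh → past.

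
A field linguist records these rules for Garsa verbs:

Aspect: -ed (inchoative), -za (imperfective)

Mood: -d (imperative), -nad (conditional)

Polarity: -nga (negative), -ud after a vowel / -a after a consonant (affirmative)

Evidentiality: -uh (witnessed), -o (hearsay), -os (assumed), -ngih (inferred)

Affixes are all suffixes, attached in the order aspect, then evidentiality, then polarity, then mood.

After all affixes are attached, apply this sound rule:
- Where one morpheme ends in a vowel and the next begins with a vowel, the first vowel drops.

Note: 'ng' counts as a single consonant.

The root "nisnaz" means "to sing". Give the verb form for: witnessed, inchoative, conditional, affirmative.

Attach aspect inchoative -ed → nisnazed.
Attach evidentiality witnessed -uh → nisnazeduh.
Attach polarity affirmative -a (after consonant 'h') → nisnazeduha.
Attach mood conditional -nad → nisnazeduhanad.
Vowel deletion: no change.

nisnazeduhanad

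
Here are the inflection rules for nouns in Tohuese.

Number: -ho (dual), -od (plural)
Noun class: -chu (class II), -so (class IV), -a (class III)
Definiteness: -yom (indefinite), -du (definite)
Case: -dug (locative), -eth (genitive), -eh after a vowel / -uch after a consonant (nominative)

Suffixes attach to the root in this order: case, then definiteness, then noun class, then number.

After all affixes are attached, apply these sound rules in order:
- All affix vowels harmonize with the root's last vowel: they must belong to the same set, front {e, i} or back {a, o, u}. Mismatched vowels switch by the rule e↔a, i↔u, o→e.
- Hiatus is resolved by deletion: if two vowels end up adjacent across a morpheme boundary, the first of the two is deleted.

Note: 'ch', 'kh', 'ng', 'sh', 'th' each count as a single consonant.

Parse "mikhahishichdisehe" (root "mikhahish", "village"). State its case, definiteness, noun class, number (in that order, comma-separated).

Segment: mikhahish-uch-du-so-ho.
case: -eh/uch → nominative.
definiteness: -du → definite.
noun class: -so → class IV.
number: -ho → dual.

nominative, definite, class IV, dual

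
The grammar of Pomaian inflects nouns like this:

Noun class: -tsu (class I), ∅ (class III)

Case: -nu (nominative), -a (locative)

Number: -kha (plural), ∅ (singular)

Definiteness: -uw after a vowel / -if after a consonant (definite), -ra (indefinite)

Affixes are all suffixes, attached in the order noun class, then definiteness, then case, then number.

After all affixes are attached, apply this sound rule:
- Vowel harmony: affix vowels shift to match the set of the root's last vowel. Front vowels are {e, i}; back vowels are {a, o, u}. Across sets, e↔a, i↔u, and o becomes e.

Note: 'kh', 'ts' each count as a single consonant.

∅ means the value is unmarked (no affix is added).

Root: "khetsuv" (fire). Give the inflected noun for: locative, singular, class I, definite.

Attach noun class class I -tsu → khetsuvtsu.
Attach definiteness definite -uw (after vowel 'u') → khetsuvtsuuw.
Attach case locative -a → khetsuvtsuuwa.
number = singular: zero marking, form stays khetsuvtsuuwa.
Vowel harmony: no change.

khetsuvtsuuwa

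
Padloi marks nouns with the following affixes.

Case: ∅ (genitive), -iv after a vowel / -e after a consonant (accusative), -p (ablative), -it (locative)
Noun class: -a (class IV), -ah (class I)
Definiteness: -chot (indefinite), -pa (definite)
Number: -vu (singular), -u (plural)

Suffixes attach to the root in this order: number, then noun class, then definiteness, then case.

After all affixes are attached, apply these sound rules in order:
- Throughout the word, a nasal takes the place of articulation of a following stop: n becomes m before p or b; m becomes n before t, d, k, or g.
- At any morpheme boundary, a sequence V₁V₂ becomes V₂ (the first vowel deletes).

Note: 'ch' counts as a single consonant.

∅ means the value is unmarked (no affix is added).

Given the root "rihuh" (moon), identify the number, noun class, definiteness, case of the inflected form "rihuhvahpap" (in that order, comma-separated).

singular, class I, definite, ablative

Segment: rihuh-vu-ah-pa-p.
number: -vu → singular.
noun class: -ah → class I.
definiteness: -pa → definite.
case: -p → ablative.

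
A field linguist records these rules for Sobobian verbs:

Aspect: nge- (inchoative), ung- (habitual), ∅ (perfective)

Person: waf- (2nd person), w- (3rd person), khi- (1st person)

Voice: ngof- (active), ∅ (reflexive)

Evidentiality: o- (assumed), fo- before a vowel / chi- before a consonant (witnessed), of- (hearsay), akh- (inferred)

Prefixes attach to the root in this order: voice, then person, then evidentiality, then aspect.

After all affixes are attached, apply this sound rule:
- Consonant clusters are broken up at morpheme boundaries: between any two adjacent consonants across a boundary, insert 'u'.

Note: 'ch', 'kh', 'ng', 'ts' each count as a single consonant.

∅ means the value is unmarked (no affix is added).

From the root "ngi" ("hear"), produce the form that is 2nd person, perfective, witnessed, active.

Attach voice active ngof- → ngofngi.
Attach person 2nd person waf- → wafngofngi.
Attach evidentiality witnessed chi- (before consonant 'w') → chiwafngofngi.
aspect = perfective: zero marking, form stays chiwafngofngi.
Apply epenthesis: chiwafngofngi → chiwafungofungi.

chiwafungofungi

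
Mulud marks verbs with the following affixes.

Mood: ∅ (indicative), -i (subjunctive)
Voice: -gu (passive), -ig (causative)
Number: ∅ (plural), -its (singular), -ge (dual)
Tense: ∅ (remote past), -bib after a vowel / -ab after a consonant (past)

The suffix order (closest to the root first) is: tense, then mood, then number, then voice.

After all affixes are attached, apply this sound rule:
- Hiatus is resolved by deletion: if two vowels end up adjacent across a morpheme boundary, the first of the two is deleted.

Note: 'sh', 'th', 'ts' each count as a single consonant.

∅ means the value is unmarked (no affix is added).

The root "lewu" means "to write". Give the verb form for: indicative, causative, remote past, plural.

lewig

tense = remote past: zero marking, form stays lewu.
mood = indicative: zero marking, form stays lewu.
number = plural: zero marking, form stays lewu.
Attach voice causative -ig → lewuig.
Apply vowel deletion: lewuig → lewig.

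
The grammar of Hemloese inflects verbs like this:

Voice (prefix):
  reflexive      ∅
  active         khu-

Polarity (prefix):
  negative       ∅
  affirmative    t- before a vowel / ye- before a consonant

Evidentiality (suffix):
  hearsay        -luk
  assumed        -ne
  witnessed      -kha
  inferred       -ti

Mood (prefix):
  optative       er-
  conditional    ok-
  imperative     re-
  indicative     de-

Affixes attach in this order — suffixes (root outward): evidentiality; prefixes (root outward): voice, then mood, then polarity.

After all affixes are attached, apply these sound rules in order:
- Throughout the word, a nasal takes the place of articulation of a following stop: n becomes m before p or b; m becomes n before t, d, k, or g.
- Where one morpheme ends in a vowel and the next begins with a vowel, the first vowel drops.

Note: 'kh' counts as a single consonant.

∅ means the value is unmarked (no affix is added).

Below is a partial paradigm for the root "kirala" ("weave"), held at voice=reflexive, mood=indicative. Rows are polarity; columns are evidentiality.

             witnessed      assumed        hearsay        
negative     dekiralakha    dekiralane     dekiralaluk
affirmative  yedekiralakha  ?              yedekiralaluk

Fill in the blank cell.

yedekiralane

voice = reflexive: zero marking, form stays kirala.
Attach mood indicative de- → dekirala.
Attach polarity affirmative ye- (before consonant 'd') → yedekirala.
Attach evidentiality assumed -ne → yedekiralane.
Nasal assimilation: no change.
Vowel deletion: no change.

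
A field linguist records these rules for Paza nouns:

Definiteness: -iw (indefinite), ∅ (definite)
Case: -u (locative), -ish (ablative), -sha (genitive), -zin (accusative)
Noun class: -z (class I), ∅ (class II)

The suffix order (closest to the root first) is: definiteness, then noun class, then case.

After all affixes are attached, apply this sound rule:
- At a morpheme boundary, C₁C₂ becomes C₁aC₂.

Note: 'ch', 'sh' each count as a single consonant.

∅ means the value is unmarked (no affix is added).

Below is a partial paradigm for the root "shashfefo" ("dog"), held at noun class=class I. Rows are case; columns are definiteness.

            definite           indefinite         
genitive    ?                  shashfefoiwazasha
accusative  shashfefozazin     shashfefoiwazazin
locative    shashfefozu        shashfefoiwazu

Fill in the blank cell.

shashfefozasha

definiteness = definite: zero marking, form stays shashfefo.
Attach noun class class I -z → shashfefoz.
Attach case genitive -sha → shashfefozsha.
Apply epenthesis: shashfefozsha → shashfefozasha.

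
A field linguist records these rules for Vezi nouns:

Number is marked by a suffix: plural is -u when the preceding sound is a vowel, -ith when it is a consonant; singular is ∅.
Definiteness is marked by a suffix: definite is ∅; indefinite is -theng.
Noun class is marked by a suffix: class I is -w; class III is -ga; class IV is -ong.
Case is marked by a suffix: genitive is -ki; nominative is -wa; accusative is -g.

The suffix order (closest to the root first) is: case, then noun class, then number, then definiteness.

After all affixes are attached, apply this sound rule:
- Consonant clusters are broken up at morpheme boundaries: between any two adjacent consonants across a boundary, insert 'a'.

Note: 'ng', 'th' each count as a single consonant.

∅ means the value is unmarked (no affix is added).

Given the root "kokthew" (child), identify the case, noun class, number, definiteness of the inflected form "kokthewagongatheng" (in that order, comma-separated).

Segment: kokthew-g-ong-theng.
case: -g → accusative.
noun class: -ong → class IV.
number: ∅ → singular.
definiteness: -theng → indefinite.

accusative, class IV, singular, indefinite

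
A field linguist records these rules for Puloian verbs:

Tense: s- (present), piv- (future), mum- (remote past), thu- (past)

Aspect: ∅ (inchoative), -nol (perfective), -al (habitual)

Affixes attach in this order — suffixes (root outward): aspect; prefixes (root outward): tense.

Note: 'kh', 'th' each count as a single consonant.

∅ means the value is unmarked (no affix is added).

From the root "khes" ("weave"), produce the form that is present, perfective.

Attach aspect perfective -nol → khesnol.
Attach tense present s- → skhesnol.

skhesnol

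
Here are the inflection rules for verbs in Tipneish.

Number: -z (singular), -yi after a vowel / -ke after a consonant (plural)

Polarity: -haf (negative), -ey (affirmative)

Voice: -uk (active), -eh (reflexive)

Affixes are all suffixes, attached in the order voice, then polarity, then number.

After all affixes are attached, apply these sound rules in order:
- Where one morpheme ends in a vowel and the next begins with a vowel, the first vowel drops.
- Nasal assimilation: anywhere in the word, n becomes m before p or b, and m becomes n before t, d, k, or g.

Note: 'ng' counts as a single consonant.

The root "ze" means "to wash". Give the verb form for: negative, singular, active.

zukhafz

Attach voice active -uk → zeuk.
Attach polarity negative -haf → zeukhaf.
Attach number singular -z → zeukhafz.
Apply vowel deletion: zeukhafz → zukhafz.
Nasal assimilation: no change.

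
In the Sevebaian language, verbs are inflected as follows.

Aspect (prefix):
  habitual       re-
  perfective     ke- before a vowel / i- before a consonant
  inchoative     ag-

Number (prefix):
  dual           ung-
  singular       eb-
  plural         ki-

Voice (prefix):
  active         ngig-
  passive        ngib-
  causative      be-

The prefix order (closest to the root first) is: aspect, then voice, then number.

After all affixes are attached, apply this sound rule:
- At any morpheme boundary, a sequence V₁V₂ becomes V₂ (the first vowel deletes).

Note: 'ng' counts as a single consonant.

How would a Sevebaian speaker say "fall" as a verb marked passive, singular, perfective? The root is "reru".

ebngibireru

Attach aspect perfective i- (before consonant 'r') → ireru.
Attach voice passive ngib- → ngibireru.
Attach number singular eb- → ebngibireru.
Vowel deletion: no change.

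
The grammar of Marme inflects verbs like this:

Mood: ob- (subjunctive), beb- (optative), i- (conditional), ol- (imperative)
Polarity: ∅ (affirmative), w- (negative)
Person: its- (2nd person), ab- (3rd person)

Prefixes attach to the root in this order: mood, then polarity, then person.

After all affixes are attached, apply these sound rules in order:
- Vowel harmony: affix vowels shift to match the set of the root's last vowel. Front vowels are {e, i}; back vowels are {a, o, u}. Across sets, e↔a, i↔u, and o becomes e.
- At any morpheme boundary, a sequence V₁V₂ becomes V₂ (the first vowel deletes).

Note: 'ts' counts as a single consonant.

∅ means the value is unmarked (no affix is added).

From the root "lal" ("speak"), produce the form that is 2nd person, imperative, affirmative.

Attach mood imperative ol- → ollal.
polarity = affirmative: zero marking, form stays ollal.
Attach person 2nd person its- → itsollal.
Apply vowel harmony: itsollal → utsollal.
Vowel deletion: no change.

utsollal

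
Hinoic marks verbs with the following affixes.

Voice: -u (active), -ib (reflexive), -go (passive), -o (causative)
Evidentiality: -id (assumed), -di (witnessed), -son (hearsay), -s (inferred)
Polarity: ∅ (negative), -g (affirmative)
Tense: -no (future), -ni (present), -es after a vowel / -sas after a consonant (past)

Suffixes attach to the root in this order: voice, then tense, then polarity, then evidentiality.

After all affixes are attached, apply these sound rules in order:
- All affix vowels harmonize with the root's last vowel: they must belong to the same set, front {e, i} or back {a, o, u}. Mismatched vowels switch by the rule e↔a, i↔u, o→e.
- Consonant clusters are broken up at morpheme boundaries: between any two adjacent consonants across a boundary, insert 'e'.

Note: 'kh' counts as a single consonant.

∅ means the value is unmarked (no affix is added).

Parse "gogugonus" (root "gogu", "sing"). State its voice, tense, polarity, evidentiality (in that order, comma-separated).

Segment: gogu-go-ni-s.
voice: -go → passive.
tense: -ni → present.
polarity: ∅ → negative.
evidentiality: -s → inferred.

passive, present, negative, inferred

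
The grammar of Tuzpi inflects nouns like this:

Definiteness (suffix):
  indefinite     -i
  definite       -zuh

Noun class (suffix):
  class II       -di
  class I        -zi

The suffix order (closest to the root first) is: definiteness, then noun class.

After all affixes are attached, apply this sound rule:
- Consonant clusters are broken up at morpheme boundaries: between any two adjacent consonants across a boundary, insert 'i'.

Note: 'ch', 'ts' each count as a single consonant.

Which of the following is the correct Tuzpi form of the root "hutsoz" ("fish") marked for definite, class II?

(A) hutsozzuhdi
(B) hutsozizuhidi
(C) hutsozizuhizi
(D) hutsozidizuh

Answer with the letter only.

Attach definiteness definite -zuh → hutsozzuh.
Attach noun class class II -di → hutsozzuhdi.
Apply epenthesis: hutsozzuhdi → hutsozizuhidi.
So the correct form is hutsozizuhidi, option (B).
(C) hutsozizuhizi is wrong: it uses class I instead of class II for noun class.
(A) hutsozzuhdi is wrong: it fails to apply the sound rule(s).
(D) hutsozidizuh is wrong: it has the affixes in the wrong order.

B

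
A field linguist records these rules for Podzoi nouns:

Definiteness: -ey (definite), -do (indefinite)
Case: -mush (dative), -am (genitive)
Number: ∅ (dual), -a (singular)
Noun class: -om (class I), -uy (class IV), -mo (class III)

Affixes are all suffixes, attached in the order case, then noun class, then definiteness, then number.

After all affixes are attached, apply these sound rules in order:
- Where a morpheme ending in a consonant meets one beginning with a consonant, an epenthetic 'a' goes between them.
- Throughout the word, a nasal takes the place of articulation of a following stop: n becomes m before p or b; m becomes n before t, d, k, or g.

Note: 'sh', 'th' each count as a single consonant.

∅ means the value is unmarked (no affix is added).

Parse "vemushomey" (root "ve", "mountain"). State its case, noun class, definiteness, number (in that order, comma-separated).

Segment: ve-mush-om-ey.
case: -mush → dative.
noun class: -om → class I.
definiteness: -ey → definite.
number: ∅ → dual.

dative, class I, definite, dual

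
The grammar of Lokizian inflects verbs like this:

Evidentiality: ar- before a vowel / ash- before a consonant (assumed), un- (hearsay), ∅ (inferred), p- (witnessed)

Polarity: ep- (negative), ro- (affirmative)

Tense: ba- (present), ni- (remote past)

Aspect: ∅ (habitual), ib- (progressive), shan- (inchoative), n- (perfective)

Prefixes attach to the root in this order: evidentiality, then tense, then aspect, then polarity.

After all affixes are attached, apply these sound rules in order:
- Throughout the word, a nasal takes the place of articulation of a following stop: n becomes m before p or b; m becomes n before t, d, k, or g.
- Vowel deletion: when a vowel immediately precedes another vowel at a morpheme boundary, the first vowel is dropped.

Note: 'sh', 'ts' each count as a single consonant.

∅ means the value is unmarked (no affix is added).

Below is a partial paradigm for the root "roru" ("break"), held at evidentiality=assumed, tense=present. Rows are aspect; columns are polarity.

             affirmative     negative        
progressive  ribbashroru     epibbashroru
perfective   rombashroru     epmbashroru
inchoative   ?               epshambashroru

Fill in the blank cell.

roshambashroru

Attach evidentiality assumed ash- (before consonant 'r') → ashroru.
Attach tense present ba- → baashroru.
Attach aspect inchoative shan- → shanbaashroru.
Attach polarity affirmative ro- → roshanbaashroru.
Apply nasal assimilation: roshanbaashroru → roshambaashroru.
Apply vowel deletion: roshambaashroru → roshambashroru.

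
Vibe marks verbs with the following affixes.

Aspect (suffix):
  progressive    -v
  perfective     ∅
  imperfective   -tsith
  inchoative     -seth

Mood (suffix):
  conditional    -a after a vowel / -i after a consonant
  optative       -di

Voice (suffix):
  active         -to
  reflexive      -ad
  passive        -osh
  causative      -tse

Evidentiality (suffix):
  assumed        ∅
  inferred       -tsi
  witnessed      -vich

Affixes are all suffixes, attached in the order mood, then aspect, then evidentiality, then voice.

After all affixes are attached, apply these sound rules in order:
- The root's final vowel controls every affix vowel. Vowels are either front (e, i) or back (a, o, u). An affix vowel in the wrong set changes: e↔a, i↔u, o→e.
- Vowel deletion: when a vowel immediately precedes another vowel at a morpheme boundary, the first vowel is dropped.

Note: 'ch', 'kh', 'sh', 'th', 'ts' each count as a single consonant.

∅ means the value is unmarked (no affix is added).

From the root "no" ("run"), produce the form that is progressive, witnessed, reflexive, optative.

Attach mood optative -di → nodi.
Attach aspect progressive -v → nodiv.
Attach evidentiality witnessed -vich → nodivvich.
Attach voice reflexive -ad → nodivvichad.
Apply vowel harmony: nodivvichad → noduvvuchad.
Vowel deletion: no change.

noduvvuchad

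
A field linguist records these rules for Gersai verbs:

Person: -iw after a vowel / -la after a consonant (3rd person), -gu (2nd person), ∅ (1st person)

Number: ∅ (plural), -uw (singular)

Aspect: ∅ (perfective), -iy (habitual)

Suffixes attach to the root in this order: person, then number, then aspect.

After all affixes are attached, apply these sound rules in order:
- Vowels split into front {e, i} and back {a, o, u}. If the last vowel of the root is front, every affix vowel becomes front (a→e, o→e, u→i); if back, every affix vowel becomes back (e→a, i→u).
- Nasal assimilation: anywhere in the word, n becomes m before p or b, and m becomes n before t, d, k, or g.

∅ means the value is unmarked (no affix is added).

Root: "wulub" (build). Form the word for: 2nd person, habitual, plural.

Attach person 2nd person -gu → wulubgu.
number = plural: zero marking, form stays wulubgu.
Attach aspect habitual -iy → wulubguiy.
Apply vowel harmony: wulubguiy → wulubguuy.
Nasal assimilation: no change.

wulubguuy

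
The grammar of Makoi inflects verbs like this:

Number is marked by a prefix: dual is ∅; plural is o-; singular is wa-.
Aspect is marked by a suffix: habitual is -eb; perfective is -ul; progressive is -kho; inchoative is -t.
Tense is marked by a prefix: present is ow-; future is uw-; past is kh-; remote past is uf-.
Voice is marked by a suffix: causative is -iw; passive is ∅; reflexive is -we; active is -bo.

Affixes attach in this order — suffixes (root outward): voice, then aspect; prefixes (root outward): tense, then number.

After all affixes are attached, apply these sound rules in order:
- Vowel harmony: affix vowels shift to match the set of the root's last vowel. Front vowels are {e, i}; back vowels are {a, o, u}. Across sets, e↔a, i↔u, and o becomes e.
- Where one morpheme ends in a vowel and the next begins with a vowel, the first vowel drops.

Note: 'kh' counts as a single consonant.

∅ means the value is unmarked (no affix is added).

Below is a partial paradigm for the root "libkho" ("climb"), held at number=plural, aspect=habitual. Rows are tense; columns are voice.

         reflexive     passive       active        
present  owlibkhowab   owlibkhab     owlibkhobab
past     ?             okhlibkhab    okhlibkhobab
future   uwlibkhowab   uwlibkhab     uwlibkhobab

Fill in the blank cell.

Attach tense past kh- → khlibkho.
Attach voice reflexive -we → khlibkhowe.
Attach number plural o- → okhlibkhowe.
Attach aspect habitual -eb → okhlibkhoweeb.
Apply vowel harmony: okhlibkhoweeb → okhlibkhowaab.
Apply vowel deletion: okhlibkhowaab → okhlibkhowab.

okhlibkhowab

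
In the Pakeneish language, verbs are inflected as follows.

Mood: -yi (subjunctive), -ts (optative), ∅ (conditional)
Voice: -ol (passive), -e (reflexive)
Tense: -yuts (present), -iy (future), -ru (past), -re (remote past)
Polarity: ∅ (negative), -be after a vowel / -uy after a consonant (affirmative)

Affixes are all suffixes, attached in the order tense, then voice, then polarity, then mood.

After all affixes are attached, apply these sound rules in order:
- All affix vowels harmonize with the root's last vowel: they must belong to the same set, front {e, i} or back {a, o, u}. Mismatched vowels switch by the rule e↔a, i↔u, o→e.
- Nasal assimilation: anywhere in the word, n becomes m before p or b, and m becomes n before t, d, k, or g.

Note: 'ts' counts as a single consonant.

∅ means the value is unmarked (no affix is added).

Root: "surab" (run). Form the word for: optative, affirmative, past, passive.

Attach tense past -ru → surabru.
Attach voice passive -ol → surabruol.
Attach polarity affirmative -uy (after consonant 'l') → surabruoluy.
Attach mood optative -ts → surabruoluyts.
Vowel harmony: no change.
Nasal assimilation: no change.

surabruoluyts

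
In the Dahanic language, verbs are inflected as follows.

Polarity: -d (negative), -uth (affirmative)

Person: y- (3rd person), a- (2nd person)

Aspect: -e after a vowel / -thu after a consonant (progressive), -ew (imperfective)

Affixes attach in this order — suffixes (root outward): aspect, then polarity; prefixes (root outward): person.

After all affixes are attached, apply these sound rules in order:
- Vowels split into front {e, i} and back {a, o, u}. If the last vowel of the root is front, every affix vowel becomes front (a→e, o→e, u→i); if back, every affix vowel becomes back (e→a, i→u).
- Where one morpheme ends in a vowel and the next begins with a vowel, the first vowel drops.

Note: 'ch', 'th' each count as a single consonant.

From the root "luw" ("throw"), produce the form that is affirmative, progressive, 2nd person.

Attach aspect progressive -thu (after consonant 'w') → luwthu.
Attach polarity affirmative -uth → luwthuuth.
Attach person 2nd person a- → aluwthuuth.
Vowel harmony: no change.
Apply vowel deletion: aluwthuuth → aluwthuth.

aluwthuth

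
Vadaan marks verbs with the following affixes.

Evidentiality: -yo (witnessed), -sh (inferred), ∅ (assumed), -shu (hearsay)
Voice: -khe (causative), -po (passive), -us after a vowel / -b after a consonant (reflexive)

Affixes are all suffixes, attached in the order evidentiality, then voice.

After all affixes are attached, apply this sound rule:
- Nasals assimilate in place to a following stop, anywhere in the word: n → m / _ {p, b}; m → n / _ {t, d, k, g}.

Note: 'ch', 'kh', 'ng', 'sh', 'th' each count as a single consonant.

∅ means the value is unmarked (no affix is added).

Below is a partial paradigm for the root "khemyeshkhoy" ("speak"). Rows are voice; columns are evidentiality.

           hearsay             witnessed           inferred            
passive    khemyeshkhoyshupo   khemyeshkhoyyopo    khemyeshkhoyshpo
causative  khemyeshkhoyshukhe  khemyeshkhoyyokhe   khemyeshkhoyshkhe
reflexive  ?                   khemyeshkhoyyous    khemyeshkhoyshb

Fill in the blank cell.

Attach evidentiality hearsay -shu → khemyeshkhoyshu.
Attach voice reflexive -us (after vowel 'u') → khemyeshkhoyshuus.
Nasal assimilation: no change.

khemyeshkhoyshuus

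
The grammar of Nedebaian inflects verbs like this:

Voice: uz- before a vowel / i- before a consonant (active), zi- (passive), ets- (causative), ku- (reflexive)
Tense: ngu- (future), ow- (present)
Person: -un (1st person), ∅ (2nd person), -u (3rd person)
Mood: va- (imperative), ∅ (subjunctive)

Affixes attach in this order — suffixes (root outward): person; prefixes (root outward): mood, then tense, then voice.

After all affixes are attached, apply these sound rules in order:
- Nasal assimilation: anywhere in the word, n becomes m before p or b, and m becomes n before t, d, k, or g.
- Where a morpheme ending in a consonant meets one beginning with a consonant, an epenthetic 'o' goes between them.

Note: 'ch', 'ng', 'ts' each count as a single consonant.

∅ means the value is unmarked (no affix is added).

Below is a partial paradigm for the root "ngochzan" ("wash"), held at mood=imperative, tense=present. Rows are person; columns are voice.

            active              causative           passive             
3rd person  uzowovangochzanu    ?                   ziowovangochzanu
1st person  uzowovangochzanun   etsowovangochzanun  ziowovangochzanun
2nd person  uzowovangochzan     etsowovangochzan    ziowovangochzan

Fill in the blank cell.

etsowovangochzanu

Attach person 3rd person -u → ngochzanu.
Attach mood imperative va- → vangochzanu.
Attach tense present ow- → owvangochzanu.
Attach voice causative ets- → etsowvangochzanu.
Nasal assimilation: no change.
Apply epenthesis: etsowvangochzanu → etsowovangochzanu.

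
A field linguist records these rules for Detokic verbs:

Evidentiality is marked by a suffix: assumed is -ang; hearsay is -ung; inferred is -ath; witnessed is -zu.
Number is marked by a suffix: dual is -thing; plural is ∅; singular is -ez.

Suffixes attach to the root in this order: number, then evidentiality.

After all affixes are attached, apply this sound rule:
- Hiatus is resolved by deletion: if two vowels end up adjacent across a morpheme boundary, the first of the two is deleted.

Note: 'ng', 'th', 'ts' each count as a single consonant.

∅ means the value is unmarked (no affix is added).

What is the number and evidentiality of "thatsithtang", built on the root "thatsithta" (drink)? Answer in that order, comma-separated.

Segment: thatsithta-ang.
number: ∅ → plural.
evidentiality: -ang → assumed.

plural, assumed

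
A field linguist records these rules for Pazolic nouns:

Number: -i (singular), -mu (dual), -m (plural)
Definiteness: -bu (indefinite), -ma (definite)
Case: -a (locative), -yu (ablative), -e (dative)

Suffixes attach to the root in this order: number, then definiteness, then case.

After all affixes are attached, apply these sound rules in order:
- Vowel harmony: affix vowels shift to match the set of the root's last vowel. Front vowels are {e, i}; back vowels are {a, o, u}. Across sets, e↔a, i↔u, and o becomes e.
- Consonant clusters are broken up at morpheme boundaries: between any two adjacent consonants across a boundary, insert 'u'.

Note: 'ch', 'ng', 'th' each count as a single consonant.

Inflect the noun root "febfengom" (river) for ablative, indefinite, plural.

Attach number plural -m → febfengomm.
Attach definiteness indefinite -bu → febfengommbu.
Attach case ablative -yu → febfengommbuyu.
Vowel harmony: no change.
Apply epenthesis: febfengommbuyu → febfengomumubuyu.

febfengomumubuyu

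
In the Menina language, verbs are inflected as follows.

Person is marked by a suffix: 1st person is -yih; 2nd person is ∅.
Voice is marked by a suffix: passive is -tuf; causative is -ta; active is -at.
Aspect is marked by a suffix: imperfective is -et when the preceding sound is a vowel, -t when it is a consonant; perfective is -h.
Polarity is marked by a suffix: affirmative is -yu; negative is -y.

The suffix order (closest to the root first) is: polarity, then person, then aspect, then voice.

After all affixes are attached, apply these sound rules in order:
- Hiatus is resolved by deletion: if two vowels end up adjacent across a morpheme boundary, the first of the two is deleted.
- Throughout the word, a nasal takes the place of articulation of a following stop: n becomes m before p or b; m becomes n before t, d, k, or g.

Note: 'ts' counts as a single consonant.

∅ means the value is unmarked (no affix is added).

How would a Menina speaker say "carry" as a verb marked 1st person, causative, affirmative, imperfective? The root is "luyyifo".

luyyifoyuyihtta

Attach polarity affirmative -yu → luyyifoyu.
Attach person 1st person -yih → luyyifoyuyih.
Attach aspect imperfective -t (after consonant 'h') → luyyifoyuyiht.
Attach voice causative -ta → luyyifoyuyihtta.
Vowel deletion: no change.
Nasal assimilation: no change.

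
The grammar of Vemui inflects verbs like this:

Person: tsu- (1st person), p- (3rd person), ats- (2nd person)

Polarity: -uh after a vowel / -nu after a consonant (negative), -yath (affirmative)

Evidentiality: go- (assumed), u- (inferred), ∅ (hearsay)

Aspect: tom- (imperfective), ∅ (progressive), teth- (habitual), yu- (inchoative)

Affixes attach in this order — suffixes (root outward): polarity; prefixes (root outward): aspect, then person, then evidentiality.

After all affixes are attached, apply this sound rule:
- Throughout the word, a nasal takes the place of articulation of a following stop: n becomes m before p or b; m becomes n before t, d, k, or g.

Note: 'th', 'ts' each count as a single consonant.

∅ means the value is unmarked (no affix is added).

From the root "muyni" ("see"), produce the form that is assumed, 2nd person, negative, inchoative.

Attach aspect inchoative yu- → yumuyni.
Attach polarity negative -uh (after vowel 'i') → yumuyniuh.
Attach person 2nd person ats- → atsyumuyniuh.
Attach evidentiality assumed go- → goatsyumuyniuh.
Nasal assimilation: no change.

goatsyumuyniuh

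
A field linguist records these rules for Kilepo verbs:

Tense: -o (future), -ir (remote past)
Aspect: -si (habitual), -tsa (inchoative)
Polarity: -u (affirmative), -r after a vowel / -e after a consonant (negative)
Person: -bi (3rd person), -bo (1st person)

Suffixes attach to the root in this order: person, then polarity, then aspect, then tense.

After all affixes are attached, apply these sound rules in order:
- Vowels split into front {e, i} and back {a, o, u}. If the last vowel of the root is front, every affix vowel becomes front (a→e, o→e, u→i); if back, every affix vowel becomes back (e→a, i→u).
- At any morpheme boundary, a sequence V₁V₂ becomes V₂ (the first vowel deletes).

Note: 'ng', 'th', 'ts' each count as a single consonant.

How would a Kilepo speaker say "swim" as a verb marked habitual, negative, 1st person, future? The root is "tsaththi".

tsaththiberse

Attach person 1st person -bo → tsaththibo.
Attach polarity negative -r (after vowel 'o') → tsaththibor.
Attach aspect habitual -si → tsaththiborsi.
Attach tense future -o → tsaththiborsio.
Apply vowel harmony: tsaththiborsio → tsaththibersie.
Apply vowel deletion: tsaththibersie → tsaththiberse.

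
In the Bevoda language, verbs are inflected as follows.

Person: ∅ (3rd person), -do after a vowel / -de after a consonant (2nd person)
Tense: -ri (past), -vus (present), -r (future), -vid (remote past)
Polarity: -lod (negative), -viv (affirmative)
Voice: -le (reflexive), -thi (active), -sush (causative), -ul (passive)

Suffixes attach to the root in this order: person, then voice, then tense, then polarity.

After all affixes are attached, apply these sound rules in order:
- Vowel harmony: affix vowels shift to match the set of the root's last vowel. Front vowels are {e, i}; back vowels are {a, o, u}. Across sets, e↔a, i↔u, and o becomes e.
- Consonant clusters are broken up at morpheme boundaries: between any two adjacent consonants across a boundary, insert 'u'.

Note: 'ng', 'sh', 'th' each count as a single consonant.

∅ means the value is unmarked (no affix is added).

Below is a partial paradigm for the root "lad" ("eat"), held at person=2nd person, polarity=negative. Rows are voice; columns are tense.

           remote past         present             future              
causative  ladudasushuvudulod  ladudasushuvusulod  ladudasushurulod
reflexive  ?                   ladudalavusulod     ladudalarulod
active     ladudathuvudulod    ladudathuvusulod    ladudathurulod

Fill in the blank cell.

ladudalavudulod

Attach person 2nd person -de (after consonant 'd') → ladde.
Attach voice reflexive -le → laddele.
Attach tense remote past -vid → laddelevid.
Attach polarity negative -lod → laddelevidlod.
Apply vowel harmony: laddelevidlod → laddalavudlod.
Apply epenthesis: laddalavudlod → ladudalavudulod.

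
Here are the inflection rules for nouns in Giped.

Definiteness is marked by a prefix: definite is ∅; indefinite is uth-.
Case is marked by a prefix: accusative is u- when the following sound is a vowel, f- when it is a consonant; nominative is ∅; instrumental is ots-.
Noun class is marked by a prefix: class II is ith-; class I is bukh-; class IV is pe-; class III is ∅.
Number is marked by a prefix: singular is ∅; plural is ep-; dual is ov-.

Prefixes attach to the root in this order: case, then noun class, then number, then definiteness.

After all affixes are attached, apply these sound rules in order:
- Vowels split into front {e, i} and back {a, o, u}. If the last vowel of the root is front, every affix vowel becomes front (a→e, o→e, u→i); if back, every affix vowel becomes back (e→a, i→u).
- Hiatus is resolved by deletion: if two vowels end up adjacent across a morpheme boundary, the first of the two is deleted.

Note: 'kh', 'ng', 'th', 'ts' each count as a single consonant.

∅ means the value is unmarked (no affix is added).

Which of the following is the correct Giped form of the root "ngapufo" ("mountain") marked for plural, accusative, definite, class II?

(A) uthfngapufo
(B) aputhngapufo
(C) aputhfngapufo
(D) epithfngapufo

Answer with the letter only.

Attach case accusative f- (before consonant 'ng') → fngapufo.
Attach noun class class II ith- → ithfngapufo.
Attach number plural ep- → epithfngapufo.
definiteness = definite: zero marking, form stays epithfngapufo.
Apply vowel harmony: epithfngapufo → aputhfngapufo.
Vowel deletion: no change.
So the correct form is aputhfngapufo, option (C).
(A) uthfngapufo is wrong: it uses singular instead of plural for number.
(B) aputhngapufo is wrong: it uses nominative instead of accusative for case.
(D) epithfngapufo is wrong: it fails to apply the sound rule(s).

C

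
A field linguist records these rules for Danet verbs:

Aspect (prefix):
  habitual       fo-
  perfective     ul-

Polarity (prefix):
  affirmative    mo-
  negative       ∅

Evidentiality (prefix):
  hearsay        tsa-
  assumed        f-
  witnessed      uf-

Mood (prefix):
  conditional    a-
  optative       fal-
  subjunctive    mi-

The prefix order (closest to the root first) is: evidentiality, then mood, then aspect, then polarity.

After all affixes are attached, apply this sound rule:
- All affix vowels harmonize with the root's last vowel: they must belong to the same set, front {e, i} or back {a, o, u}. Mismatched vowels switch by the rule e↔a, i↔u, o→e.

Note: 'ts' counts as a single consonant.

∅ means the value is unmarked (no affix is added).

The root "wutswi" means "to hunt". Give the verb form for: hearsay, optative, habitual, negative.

Attach evidentiality hearsay tsa- → tsawutswi.
Attach mood optative fal- → faltsawutswi.
Attach aspect habitual fo- → fofaltsawutswi.
polarity = negative: zero marking, form stays fofaltsawutswi.
Apply vowel harmony: fofaltsawutswi → fefeltsewutswi.

fefeltsewutswi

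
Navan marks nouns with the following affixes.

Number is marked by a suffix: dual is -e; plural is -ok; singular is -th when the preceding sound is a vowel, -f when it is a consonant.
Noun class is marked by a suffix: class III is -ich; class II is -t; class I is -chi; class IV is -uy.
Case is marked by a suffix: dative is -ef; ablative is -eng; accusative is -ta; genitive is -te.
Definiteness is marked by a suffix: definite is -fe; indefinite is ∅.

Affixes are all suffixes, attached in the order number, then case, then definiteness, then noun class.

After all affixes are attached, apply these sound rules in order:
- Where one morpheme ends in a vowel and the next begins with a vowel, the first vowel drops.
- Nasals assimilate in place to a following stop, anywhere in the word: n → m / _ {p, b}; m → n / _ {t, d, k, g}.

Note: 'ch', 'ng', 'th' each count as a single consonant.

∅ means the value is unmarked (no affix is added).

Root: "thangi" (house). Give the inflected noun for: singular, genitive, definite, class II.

Attach number singular -th (after vowel 'i') → thangith.
Attach case genitive -te → thangithte.
Attach definiteness definite -fe → thangithtefe.
Attach noun class class II -t → thangithtefet.
Vowel deletion: no change.
Nasal assimilation: no change.

thangithtefet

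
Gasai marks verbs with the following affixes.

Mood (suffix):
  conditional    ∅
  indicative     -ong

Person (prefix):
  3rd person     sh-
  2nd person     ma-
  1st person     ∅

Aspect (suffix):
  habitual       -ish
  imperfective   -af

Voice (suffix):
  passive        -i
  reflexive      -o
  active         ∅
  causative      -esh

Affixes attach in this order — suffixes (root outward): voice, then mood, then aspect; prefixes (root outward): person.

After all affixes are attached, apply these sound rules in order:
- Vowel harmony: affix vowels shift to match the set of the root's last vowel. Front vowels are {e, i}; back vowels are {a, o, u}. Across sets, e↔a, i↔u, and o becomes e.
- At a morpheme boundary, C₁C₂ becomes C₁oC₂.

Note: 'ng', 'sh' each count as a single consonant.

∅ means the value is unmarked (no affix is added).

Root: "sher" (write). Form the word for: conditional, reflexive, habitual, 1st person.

person = 1st person: zero marking, form stays sher.
Attach voice reflexive -o → shero.
mood = conditional: zero marking, form stays shero.
Attach aspect habitual -ish → sheroish.
Apply vowel harmony: sheroish → shereish.
Epenthesis: no change.

shereish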